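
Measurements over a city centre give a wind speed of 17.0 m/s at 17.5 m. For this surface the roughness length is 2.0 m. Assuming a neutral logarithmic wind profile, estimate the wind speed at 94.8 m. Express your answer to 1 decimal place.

Log law: V(z) ∝ ln(z/z₀), so V₂/V₁ = ln(z₂/z₀) / ln(z₁/z₀).
ln(94.8/2.0) = 3.8586, ln(17.5/2.0) = 2.1691
V₂ = 17.0 × 3.8586/2.1691 = 17.0 × 1.7789 = 30.2420 m/s

30.2 m/s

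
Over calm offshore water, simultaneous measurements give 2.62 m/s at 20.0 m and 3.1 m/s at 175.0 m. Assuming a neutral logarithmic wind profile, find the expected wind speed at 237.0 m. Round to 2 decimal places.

Log law: V ∝ ln(z/z₀). From the pair, with r = V₁/V₂ = 0.84516,
ln z₀ = (ln z₁ − r·ln z₂)/(1 − r) = (2.9957 − 0.84516×5.1648)/0.15484 = -8.8437 → z₀ = 0.0001443 m
V₃ = V₁ · ln(z₃/z₀)/ln(z₁/z₀) = 2.62 × 14.3117/11.8394 = 3.1671 m/s

3.17 m/s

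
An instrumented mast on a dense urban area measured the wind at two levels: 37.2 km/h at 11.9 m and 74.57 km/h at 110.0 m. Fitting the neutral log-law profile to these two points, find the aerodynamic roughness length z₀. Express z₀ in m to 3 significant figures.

Log law: V(z) ∝ ln(z/z₀). With r = V₁/V₂ = 37.2/74.57 = 0.49886,
r · ln(z₂/z₀) = ln(z₁/z₀) ⇒ ln z₀ = (ln z₁ − r·ln z₂)/(1 − r)
ln z₀ = (2.47654 − 0.49886×4.70048) / 0.50114 = 0.2627
z₀ = exp(0.2627) = 1.300 m

z₀ ≈ 1.30 m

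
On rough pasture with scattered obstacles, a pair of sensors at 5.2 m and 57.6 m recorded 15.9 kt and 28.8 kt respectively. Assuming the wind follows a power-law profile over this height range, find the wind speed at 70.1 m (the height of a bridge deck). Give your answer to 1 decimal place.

First find α: α = ln(V₂/V₁)/ln(z₂/z₁) = ln(28.8/15.9)/ln(57.6/5.2) = 0.59406/2.40486 = 0.2470
Extrapolate from 57.6 m to 70.1 m: V₃ = 28.8 × (70.1/57.6)^0.2470 = 28.8 × 1.0497 = 30.2317 kt

30.2 kt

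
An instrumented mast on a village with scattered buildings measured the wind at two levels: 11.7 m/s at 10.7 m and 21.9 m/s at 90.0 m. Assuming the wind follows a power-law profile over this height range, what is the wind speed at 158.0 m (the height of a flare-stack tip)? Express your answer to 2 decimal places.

25.85 m/s

First find α: α = ln(V₂/V₁)/ln(z₂/z₁) = ln(21.9/11.7)/ln(90.0/10.7) = 0.62690/2.12957 = 0.2944
Extrapolate from 90.0 m to 158.0 m: V₃ = 21.9 × (158.0/90.0)^0.2944 = 21.9 × 1.1802 = 25.8461 m/s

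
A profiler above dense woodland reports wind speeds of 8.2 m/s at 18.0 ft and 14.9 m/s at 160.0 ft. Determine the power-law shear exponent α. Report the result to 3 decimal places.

α ≈ 0.273

Power law: V₂/V₁ = (z₂/z₁)^α ⇒ α = ln(V₂/V₁) / ln(z₂/z₁)
α = ln(14.9/8.2) / ln(160.0/18.0) = ln(1.8171) / ln(8.8889)
  = 0.59723 / 2.18480 = 0.27336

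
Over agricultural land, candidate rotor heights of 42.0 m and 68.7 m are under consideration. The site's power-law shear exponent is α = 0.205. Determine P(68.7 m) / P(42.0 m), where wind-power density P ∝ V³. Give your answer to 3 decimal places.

Speed ratio: V_B/V_A = (z_B/z_A)^α = (68.7/42.0)^0.205 = (1.6357)^0.205 = 1.10614
Power-density ratio: P_B/P_A = (V_B/V_A)³ = (1.10614)³ = 1.35341

1.353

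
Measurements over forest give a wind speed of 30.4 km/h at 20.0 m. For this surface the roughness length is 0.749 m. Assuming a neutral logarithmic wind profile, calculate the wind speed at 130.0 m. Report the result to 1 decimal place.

47.7 km/h

Log law: V(z) ∝ ln(z/z₀), so V₂/V₁ = ln(z₂/z₀) / ln(z₁/z₀).
ln(130.0/0.749) = 5.1566, ln(20.0/0.749) = 3.2847
V₂ = 30.4 × 5.1566/3.2847 = 30.4 × 1.5698 = 47.7233 km/h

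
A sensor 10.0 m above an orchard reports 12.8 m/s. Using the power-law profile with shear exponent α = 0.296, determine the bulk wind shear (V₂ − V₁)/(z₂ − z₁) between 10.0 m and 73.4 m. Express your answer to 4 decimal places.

0.1623 m/s/m

Power law: V₂ = V₁ · (z₂/z₁)^α = 12.8 × (7.3400)^0.296 = 23.0917 m/s
ΔV/Δz = (23.0917 − 12.8)/(73.4 − 10.0) = 10.2917/63.4000 = 0.16233 m/s/m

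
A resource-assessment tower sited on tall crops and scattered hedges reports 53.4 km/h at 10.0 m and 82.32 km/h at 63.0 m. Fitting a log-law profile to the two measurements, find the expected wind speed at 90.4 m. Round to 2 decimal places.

Log law: V ∝ ln(z/z₀). From the pair, with r = V₁/V₂ = 0.64869,
ln z₀ = (ln z₁ − r·ln z₂)/(1 − r) = (2.3026 − 0.64869×4.1431)/0.35131 = -1.0959 → z₀ = 0.3342 m
V₃ = V₁ · ln(z₃/z₀)/ln(z₁/z₀) = 53.4 × 5.6002/3.3985 = 87.9940 km/h

87.99 km/h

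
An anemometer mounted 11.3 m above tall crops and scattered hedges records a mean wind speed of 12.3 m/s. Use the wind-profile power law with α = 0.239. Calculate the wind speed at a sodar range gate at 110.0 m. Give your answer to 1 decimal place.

Power-law profile: V₂ = V₁ · (z₂/z₁)^α
V₂ = 12.3 × (110.0/11.3)^0.239 = 12.3 × (9.7345)^0.239
    = 12.3 × 1.7227 = 21.1891 m/s

21.2 m/s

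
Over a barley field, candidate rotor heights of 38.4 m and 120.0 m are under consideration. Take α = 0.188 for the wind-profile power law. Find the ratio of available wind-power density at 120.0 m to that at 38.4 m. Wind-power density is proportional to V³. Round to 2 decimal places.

1.90

Speed ratio: V_B/V_A = (z_B/z_A)^α = (120.0/38.4)^0.188 = (3.1250)^0.188 = 1.23889
Power-density ratio: P_B/P_A = (V_B/V_A)³ = (1.23889)³ = 1.90150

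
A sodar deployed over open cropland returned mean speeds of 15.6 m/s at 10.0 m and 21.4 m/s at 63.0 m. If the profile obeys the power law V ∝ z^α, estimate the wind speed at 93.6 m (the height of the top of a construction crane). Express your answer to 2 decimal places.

22.91 m/s

First find α: α = ln(V₂/V₁)/ln(z₂/z₁) = ln(21.4/15.6)/ln(63.0/10.0) = 0.31612/1.84055 = 0.1718
Extrapolate from 63.0 m to 93.6 m: V₃ = 21.4 × (93.6/63.0)^0.1718 = 21.4 × 1.0704 = 22.9057 m/s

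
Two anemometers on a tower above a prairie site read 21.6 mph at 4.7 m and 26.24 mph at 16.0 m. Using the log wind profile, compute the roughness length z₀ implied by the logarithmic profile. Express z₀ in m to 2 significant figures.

z₀ ≈ 0.016 m

Log law: V(z) ∝ ln(z/z₀). With r = V₁/V₂ = 21.6/26.24 = 0.82317,
r · ln(z₂/z₀) = ln(z₁/z₀) ⇒ ln z₀ = (ln z₁ − r·ln z₂)/(1 − r)
ln z₀ = (1.54756 − 0.82317×2.77259) / 0.17683 = -4.1551
z₀ = exp(-4.1551) = 0.01568 m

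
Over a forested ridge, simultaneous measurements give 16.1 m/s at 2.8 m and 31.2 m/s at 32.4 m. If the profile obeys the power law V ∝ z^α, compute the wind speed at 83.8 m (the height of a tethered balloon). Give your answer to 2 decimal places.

40.33 m/s

First find α: α = ln(V₂/V₁)/ln(z₂/z₁) = ln(31.2/16.1)/ln(32.4/2.8) = 0.66160/2.44854 = 0.2702
Extrapolate from 32.4 m to 83.8 m: V₃ = 31.2 × (83.8/32.4)^0.2702 = 31.2 × 1.2927 = 40.3336 m/s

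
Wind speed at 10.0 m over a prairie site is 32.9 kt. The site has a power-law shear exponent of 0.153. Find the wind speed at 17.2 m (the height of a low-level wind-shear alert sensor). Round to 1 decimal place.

Power-law profile: V₂ = V₁ · (z₂/z₁)^α
V₂ = 32.9 × (17.2/10.0)^0.153 = 32.9 × (1.7200)^0.153
    = 32.9 × 1.0865 = 35.7464 kt

35.7 kt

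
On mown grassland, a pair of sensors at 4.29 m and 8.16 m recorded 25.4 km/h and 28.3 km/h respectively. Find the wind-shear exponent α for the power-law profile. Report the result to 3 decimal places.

Power law: V₂/V₁ = (z₂/z₁)^α ⇒ α = ln(V₂/V₁) / ln(z₂/z₁)
α = ln(28.3/25.4) / ln(8.16/4.29) = ln(1.1142) / ln(1.9021)
  = 0.10811 / 0.64296 = 0.16815

α ≈ 0.168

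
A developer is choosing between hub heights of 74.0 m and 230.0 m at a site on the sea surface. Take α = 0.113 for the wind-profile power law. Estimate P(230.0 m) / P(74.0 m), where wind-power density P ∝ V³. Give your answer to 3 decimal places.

1.469

Speed ratio: V_B/V_A = (z_B/z_A)^α = (230.0/74.0)^0.113 = (3.1081)^0.113 = 1.13672
Power-density ratio: P_B/P_A = (V_B/V_A)³ = (1.13672)³ = 1.46878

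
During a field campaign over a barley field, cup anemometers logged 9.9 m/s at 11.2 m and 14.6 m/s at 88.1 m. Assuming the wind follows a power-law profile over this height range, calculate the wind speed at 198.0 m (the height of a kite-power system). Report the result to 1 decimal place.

First find α: α = ln(V₂/V₁)/ln(z₂/z₁) = ln(14.6/9.9)/ln(88.1/11.2) = 0.38849/2.06256 = 0.1884
Extrapolate from 88.1 m to 198.0 m: V₃ = 14.6 × (198.0/88.1)^0.1884 = 14.6 × 1.1648 = 17.0057 m/s

17.0 m/s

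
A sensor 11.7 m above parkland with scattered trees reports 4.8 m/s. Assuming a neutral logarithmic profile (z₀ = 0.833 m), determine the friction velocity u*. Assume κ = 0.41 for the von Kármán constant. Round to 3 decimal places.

u* ≈ 0.745 m/s

Log law: V(z) = (u*/κ) · ln(z/z₀) ⇒ u* = κ · V / ln(z/z₀)
u* = 0.41 × 4.8 / ln(11.7/0.833) = 0.41 × 4.8 / 2.6423
   = 1.9680 / 2.6423 = 0.7448 m/s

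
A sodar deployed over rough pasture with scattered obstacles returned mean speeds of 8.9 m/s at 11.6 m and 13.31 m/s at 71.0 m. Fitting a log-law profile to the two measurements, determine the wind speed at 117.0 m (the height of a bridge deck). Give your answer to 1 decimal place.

14.5 m/s

Log law: V ∝ ln(z/z₀). From the pair, with r = V₁/V₂ = 0.66867,
ln z₀ = (ln z₁ − r·ln z₂)/(1 − r) = (2.4510 − 0.66867×4.2627)/0.33133 = -1.2052 → z₀ = 0.2996 m
V₃ = V₁ · ln(z₃/z₀)/ln(z₁/z₀) = 8.9 × 5.9674/3.6562 = 14.5259 m/s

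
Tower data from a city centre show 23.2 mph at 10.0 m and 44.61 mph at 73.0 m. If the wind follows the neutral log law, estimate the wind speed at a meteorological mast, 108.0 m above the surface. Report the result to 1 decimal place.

48.8 mph

Log law: V ∝ ln(z/z₀). From the pair, with r = V₁/V₂ = 0.52006,
ln z₀ = (ln z₁ − r·ln z₂)/(1 − r) = (2.3026 − 0.52006×4.2905)/0.47994 = 0.1485 → z₀ = 1.160 m
V₃ = V₁ · ln(z₃/z₀)/ln(z₁/z₀) = 23.2 × 4.5336/2.1541 = 48.8284 mph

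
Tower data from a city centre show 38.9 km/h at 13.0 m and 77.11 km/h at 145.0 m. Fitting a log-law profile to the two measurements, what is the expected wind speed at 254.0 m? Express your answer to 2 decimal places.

85.99 km/h

Log law: V ∝ ln(z/z₀). From the pair, with r = V₁/V₂ = 0.50447,
ln z₀ = (ln z₁ − r·ln z₂)/(1 − r) = (2.5649 − 0.50447×4.9767)/0.49553 = 0.1096 → z₀ = 1.116 m
V₃ = V₁ · ln(z₃/z₀)/ln(z₁/z₀) = 38.9 × 5.4277/2.4553 = 85.9916 km/h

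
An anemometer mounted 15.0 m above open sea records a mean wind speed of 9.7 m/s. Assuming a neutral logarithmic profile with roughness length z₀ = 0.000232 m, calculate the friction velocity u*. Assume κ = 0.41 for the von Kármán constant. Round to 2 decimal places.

Log law: V(z) = (u*/κ) · ln(z/z₀) ⇒ u* = κ · V / ln(z/z₀)
u* = 0.41 × 9.7 / ln(15.0/0.000232) = 0.41 × 9.7 / 11.0768
   = 3.9770 / 11.0768 = 0.3590 m/s

u* ≈ 0.36 m/s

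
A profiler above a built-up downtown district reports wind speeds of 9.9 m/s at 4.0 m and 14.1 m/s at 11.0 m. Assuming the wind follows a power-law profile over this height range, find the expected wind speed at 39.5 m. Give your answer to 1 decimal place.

22.0 m/s

First find α: α = ln(V₂/V₁)/ln(z₂/z₁) = ln(14.1/9.9)/ln(11.0/4.0) = 0.35364/1.01160 = 0.3496
Extrapolate from 11.0 m to 39.5 m: V₃ = 14.1 × (39.5/11.0)^0.3496 = 14.1 × 1.5635 = 22.0450 m/s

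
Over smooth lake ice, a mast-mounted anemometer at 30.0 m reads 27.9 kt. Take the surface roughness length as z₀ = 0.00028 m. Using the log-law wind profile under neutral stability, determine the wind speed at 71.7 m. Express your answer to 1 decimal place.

30.0 kt

Log law: V(z) ∝ ln(z/z₀), so V₂/V₁ = ln(z₂/z₀) / ln(z₁/z₀).
ln(71.7/0.00028) = 12.4532, ln(30.0/0.00028) = 11.5819
V₂ = 27.9 × 12.4532/11.5819 = 27.9 × 1.0752 = 29.9989 kt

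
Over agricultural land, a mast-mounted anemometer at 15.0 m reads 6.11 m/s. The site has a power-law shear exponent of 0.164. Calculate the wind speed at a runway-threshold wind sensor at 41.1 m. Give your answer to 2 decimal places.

Power-law profile: V₂ = V₁ · (z₂/z₁)^α
V₂ = 6.11 × (41.1/15.0)^0.164 = 6.11 × (2.7400)^0.164
    = 6.11 × 1.1798 = 7.2083 m/s

7.21 m/s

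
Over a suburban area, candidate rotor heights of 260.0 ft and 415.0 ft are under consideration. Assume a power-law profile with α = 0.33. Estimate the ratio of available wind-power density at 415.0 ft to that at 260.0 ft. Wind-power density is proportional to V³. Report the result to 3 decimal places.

Speed ratio: V_B/V_A = (z_B/z_A)^α = (415.0/260.0)^0.33 = (1.5962)^0.33 = 1.16685
Power-density ratio: P_B/P_A = (V_B/V_A)³ = (1.16685)³ = 1.58871

1.589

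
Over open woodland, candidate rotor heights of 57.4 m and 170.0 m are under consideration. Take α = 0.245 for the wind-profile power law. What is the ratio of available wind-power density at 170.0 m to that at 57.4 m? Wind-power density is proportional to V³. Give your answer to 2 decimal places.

2.22

Speed ratio: V_B/V_A = (z_B/z_A)^α = (170.0/57.4)^0.245 = (2.9617)^0.245 = 1.30475
Power-density ratio: P_B/P_A = (V_B/V_A)³ = (1.30475)³ = 2.22116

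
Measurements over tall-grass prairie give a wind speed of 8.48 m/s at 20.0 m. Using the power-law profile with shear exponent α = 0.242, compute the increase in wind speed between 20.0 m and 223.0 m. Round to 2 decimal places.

Power law: V₂ = V₁ · (z₂/z₁)^α = 8.48 × (11.1500)^0.242 = 15.1997 m/s
ΔV = 15.1997 − 8.48 = 6.7197 m/s

6.72 m/s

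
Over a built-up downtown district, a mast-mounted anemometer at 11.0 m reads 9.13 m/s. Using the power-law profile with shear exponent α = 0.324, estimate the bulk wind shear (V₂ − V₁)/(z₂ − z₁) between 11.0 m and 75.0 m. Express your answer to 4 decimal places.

0.1230 m/s/m

Power law: V₂ = V₁ · (z₂/z₁)^α = 9.13 × (6.8182)^0.324 = 17.0051 m/s
ΔV/Δz = (17.0051 − 9.13)/(75.0 − 11.0) = 7.8751/64.0000 = 0.12305 m/s/m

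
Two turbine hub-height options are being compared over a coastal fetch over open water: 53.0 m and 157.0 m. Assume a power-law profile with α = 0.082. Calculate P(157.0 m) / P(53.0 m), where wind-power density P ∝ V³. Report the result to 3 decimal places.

1.306

Speed ratio: V_B/V_A = (z_B/z_A)^α = (157.0/53.0)^0.082 = (2.9623)^0.082 = 1.09313
Power-density ratio: P_B/P_A = (V_B/V_A)³ = (1.09313)³ = 1.30623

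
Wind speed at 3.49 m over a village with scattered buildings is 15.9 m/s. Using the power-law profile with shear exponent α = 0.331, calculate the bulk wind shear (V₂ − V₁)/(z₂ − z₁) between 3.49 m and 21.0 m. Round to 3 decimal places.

0.737 m/s/m

Power law: V₂ = V₁ · (z₂/z₁)^α = 15.9 × (6.0172)^0.331 = 28.7989 m/s
ΔV/Δz = (28.7989 − 15.9)/(21.0 − 3.49) = 12.8989/17.5100 = 0.73666 m/s/m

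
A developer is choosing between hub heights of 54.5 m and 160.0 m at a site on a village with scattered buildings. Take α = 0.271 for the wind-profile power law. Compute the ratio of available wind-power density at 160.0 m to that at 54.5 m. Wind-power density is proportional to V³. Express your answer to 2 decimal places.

2.40

Speed ratio: V_B/V_A = (z_B/z_A)^α = (160.0/54.5)^0.271 = (2.9358)^0.271 = 1.33892
Power-density ratio: P_B/P_A = (V_B/V_A)³ = (1.33892)³ = 2.40026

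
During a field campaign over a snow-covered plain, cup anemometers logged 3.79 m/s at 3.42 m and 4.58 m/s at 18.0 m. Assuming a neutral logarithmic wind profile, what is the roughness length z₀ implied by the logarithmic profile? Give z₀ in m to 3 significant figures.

Log law: V(z) ∝ ln(z/z₀). With r = V₁/V₂ = 3.79/4.58 = 0.82751,
r · ln(z₂/z₀) = ln(z₁/z₀) ⇒ ln z₀ = (ln z₁ − r·ln z₂)/(1 − r)
ln z₀ = (1.22964 − 0.82751×2.89037) / 0.17249 = -6.7377
z₀ = exp(-6.7377) = 0.001185 m

z₀ ≈ 0.00119 m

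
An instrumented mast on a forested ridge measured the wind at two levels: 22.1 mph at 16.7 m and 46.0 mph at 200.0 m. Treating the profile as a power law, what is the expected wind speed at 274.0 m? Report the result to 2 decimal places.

50.48 mph

First find α: α = ln(V₂/V₁)/ln(z₂/z₁) = ln(46.0/22.1)/ln(200.0/16.7) = 0.73306/2.48291 = 0.2952
Extrapolate from 200.0 m to 274.0 m: V₃ = 46.0 × (274.0/200.0)^0.2952 = 46.0 × 1.0974 = 50.4805 mph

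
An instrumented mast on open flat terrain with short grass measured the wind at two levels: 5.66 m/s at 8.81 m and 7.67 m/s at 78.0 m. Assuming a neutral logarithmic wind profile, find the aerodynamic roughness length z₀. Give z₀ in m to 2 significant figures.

Log law: V(z) ∝ ln(z/z₀). With r = V₁/V₂ = 5.66/7.67 = 0.73794,
r · ln(z₂/z₀) = ln(z₁/z₀) ⇒ ln z₀ = (ln z₁ − r·ln z₂)/(1 − r)
ln z₀ = (2.17589 − 0.73794×4.35671) / 0.26206 = -3.9651
z₀ = exp(-3.9651) = 0.01897 m

z₀ ≈ 0.019 m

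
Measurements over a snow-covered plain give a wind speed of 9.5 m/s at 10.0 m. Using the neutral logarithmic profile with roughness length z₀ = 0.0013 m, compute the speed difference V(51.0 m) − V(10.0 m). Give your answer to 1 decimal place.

Log law: V₂ = V₁ · ln(z₂/z₀)/ln(z₁/z₀) = 9.5 × 10.5772/8.9480 = 11.2298 m/s
ΔV = 11.2298 − 9.5 = 1.7298 m/s

1.7 m/s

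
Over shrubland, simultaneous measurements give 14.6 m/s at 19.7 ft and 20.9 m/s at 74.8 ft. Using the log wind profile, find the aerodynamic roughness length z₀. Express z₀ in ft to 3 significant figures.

Log law: V(z) ∝ ln(z/z₀). With r = V₁/V₂ = 14.6/20.9 = 0.69856,
r · ln(z₂/z₀) = ln(z₁/z₀) ⇒ ln z₀ = (ln z₁ − r·ln z₂)/(1 − r)
ln z₀ = (2.98062 − 0.69856×4.31482) / 0.30144 = -0.1113
z₀ = exp(-0.1113) = 0.8946 ft

z₀ ≈ 0.895 ft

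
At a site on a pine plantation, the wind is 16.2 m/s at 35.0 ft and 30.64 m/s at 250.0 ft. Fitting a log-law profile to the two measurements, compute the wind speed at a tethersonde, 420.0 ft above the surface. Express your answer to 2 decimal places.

34.45 m/s

Log law: V ∝ ln(z/z₀). From the pair, with r = V₁/V₂ = 0.52872,
ln z₀ = (ln z₁ − r·ln z₂)/(1 − r) = (3.5553 − 0.52872×5.5215)/0.47128 = 1.3496 → z₀ = 3.856 ft
V₃ = V₁ · ln(z₃/z₀)/ln(z₁/z₀) = 16.2 × 4.6907/2.2057 = 34.4503 m/s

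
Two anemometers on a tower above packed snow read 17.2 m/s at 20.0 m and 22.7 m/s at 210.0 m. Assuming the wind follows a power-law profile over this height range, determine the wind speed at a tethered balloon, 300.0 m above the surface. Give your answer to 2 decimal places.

23.68 m/s

First find α: α = ln(V₂/V₁)/ln(z₂/z₁) = ln(22.7/17.2)/ln(210.0/20.0) = 0.27746/2.35138 = 0.1180
Extrapolate from 210.0 m to 300.0 m: V₃ = 22.7 × (300.0/210.0)^0.1180 = 22.7 × 1.0430 = 23.6758 m/s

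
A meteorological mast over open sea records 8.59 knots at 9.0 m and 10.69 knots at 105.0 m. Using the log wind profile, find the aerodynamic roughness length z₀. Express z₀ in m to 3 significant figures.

z₀ ≈ 0.000389 m

Log law: V(z) ∝ ln(z/z₀). With r = V₁/V₂ = 8.59/10.69 = 0.80355,
r · ln(z₂/z₀) = ln(z₁/z₀) ⇒ ln z₀ = (ln z₁ − r·ln z₂)/(1 − r)
ln z₀ = (2.19722 − 0.80355×4.65396) / 0.19645 = -7.8520
z₀ = exp(-7.8520) = 0.0003890 m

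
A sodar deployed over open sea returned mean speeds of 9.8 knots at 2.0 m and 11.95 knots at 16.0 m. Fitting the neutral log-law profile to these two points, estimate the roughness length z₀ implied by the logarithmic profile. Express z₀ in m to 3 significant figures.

Log law: V(z) ∝ ln(z/z₀). With r = V₁/V₂ = 9.8/11.95 = 0.82008,
r · ln(z₂/z₀) = ln(z₁/z₀) ⇒ ln z₀ = (ln z₁ − r·ln z₂)/(1 − r)
ln z₀ = (0.69315 − 0.82008×2.77259) / 0.17992 = -8.7852
z₀ = exp(-8.7852) = 0.0001530 m

z₀ ≈ 0.000153 m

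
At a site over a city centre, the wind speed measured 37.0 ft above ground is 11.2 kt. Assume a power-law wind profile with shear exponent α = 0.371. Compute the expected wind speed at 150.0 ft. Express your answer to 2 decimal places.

18.83 kt

Power-law profile: V₂ = V₁ · (z₂/z₁)^α
V₂ = 11.2 × (150.0/37.0)^0.371 = 11.2 × (4.0541)^0.371
    = 11.2 × 1.6808 = 18.8254 kt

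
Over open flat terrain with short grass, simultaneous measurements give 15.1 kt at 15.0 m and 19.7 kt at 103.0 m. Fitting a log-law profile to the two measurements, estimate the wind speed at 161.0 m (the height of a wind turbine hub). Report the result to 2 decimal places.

Log law: V ∝ ln(z/z₀). From the pair, with r = V₁/V₂ = 0.76650,
ln z₀ = (ln z₁ − r·ln z₂)/(1 − r) = (2.7081 − 0.76650×4.6347)/0.23350 = -3.6165 → z₀ = 0.02688 m
V₃ = V₁ · ln(z₃/z₀)/ln(z₁/z₀) = 15.1 × 8.6979/6.3245 = 20.7665 kt

20.77 kt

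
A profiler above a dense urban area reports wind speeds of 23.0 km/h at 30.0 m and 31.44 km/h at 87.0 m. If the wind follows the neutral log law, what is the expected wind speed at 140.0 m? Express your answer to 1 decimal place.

Log law: V ∝ ln(z/z₀). From the pair, with r = V₁/V₂ = 0.73155,
ln z₀ = (ln z₁ − r·ln z₂)/(1 − r) = (3.4012 − 0.73155×4.4659)/0.26845 = 0.4997 → z₀ = 1.648 m
V₃ = V₁ · ln(z₃/z₀)/ln(z₁/z₀) = 23.0 × 4.4419/2.9015 = 35.2112 km/h

35.2 km/h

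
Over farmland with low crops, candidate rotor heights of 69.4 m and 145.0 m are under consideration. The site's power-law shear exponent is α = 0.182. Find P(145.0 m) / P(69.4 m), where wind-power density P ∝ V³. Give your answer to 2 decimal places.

Speed ratio: V_B/V_A = (z_B/z_A)^α = (145.0/69.4)^0.182 = (2.0893)^0.182 = 1.14351
Power-density ratio: P_B/P_A = (V_B/V_A)³ = (1.14351)³ = 1.49529

1.50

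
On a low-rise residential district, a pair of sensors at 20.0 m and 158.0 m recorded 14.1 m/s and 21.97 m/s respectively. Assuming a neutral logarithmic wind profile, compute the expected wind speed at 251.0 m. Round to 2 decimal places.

Log law: V ∝ ln(z/z₀). From the pair, with r = V₁/V₂ = 0.64178,
ln z₀ = (ln z₁ − r·ln z₂)/(1 − r) = (2.9957 − 0.64178×5.0626)/0.35822 = -0.7073 → z₀ = 0.4930 m
V₃ = V₁ · ln(z₃/z₀)/ln(z₁/z₀) = 14.1 × 6.2327/3.7030 = 23.7324 m/s

23.73 m/s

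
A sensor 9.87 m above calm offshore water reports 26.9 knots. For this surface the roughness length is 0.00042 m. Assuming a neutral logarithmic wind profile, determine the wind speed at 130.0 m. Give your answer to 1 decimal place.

33.8 knots

Log law: V(z) ∝ ln(z/z₀), so V₂/V₁ = ln(z₂/z₀) / ln(z₁/z₀).
ln(130.0/0.00042) = 12.6428, ln(9.87/0.00042) = 10.0648
V₂ = 26.9 × 12.6428/10.0648 = 26.9 × 1.2561 = 33.7903 knots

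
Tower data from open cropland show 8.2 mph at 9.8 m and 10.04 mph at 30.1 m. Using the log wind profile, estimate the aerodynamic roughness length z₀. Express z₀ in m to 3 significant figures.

z₀ ≈ 0.0660 m

Log law: V(z) ∝ ln(z/z₀). With r = V₁/V₂ = 8.2/10.04 = 0.81673,
r · ln(z₂/z₀) = ln(z₁/z₀) ⇒ ln z₀ = (ln z₁ − r·ln z₂)/(1 − r)
ln z₀ = (2.28238 − 0.81673×3.40453) / 0.18327 = -2.7185
z₀ = exp(-2.7185) = 0.06598 m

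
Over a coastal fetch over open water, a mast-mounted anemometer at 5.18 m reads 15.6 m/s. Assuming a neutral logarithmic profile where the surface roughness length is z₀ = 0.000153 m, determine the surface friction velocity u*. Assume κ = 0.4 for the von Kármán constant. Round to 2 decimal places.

u* ≈ 0.60 m/s

Log law: V(z) = (u*/κ) · ln(z/z₀) ⇒ u* = κ · V / ln(z/z₀)
u* = 0.4 × 15.6 / ln(5.18/0.000153) = 0.4 × 15.6 / 10.4299
   = 6.2400 / 10.4299 = 0.5983 m/s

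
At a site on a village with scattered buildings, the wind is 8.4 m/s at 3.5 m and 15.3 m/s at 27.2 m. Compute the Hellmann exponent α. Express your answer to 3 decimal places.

Power law: V₂/V₁ = (z₂/z₁)^α ⇒ α = ln(V₂/V₁) / ln(z₂/z₁)
α = ln(15.3/8.4) / ln(27.2/3.5) = ln(1.8214) / ln(7.7714)
  = 0.59962 / 2.05045 = 0.29243

α ≈ 0.292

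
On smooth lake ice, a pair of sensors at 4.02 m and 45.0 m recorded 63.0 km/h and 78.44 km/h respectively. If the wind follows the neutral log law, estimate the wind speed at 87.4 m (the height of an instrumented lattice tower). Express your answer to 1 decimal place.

82.7 km/h

Log law: V ∝ ln(z/z₀). From the pair, with r = V₁/V₂ = 0.80316,
ln z₀ = (ln z₁ − r·ln z₂)/(1 − r) = (1.3913 − 0.80316×3.8067)/0.19684 = -8.4642 → z₀ = 0.0002109 m
V₃ = V₁ · ln(z₃/z₀)/ln(z₁/z₀) = 63.0 × 12.9347/9.8555 = 82.6835 km/h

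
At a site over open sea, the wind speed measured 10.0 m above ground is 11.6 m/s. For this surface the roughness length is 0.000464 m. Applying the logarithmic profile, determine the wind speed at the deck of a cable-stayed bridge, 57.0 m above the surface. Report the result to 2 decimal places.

Log law: V(z) ∝ ln(z/z₀), so V₂/V₁ = ln(z₂/z₀) / ln(z₁/z₀).
ln(57.0/0.000464) = 11.7187, ln(10.0/0.000464) = 9.9782
V₂ = 11.6 × 11.7187/9.9782 = 11.6 × 1.1744 = 13.6233 m/s

13.62 m/s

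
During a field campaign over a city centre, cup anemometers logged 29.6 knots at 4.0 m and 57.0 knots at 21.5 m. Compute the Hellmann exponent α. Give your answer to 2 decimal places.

Power law: V₂/V₁ = (z₂/z₁)^α ⇒ α = ln(V₂/V₁) / ln(z₂/z₁)
α = ln(57.0/29.6) / ln(21.5/4.0) = ln(1.9257) / ln(5.3750)
  = 0.65528 / 1.68176 = 0.38964

α ≈ 0.39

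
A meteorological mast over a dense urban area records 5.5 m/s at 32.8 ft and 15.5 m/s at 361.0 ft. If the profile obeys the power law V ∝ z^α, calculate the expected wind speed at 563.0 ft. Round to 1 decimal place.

18.8 m/s

First find α: α = ln(V₂/V₁)/ln(z₂/z₁) = ln(15.5/5.5)/ln(361.0/32.8) = 1.03609/2.39845 = 0.4320
Extrapolate from 361.0 ft to 563.0 ft: V₃ = 15.5 × (563.0/361.0)^0.4320 = 15.5 × 1.2116 = 18.7804 m/s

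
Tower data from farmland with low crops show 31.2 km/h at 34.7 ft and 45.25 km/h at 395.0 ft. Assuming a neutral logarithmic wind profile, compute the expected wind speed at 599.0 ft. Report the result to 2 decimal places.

Log law: V ∝ ln(z/z₀). From the pair, with r = V₁/V₂ = 0.68950,
ln z₀ = (ln z₁ − r·ln z₂)/(1 − r) = (3.5467 − 0.68950×5.9789)/0.31050 = -1.8542 → z₀ = 0.1566 ft
V₃ = V₁ · ln(z₃/z₀)/ln(z₁/z₀) = 31.2 × 8.2494/5.4009 = 47.6553 km/h

47.66 km/h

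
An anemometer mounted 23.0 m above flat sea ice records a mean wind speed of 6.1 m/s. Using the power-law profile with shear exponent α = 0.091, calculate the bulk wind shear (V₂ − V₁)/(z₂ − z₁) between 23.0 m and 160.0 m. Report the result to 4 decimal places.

0.0086 m/s/m

Power law: V₂ = V₁ · (z₂/z₁)^α = 6.1 × (6.9565)^0.091 = 7.2776 m/s
ΔV/Δz = (7.2776 − 6.1)/(160.0 − 23.0) = 1.1776/137.0000 = 0.00860 m/s/m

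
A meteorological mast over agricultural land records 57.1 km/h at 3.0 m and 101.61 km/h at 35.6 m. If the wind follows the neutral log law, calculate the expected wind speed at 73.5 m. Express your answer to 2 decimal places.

114.65 km/h

Log law: V ∝ ln(z/z₀). From the pair, with r = V₁/V₂ = 0.56195,
ln z₀ = (ln z₁ − r·ln z₂)/(1 − r) = (1.0986 − 0.56195×3.5723)/0.43805 = -2.0748 → z₀ = 0.1256 m
V₃ = V₁ · ln(z₃/z₀)/ln(z₁/z₀) = 57.1 × 6.3721/3.1734 = 114.6539 km/h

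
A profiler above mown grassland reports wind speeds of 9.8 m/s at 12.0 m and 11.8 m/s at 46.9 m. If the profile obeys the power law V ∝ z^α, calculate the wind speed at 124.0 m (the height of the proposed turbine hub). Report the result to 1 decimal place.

First find α: α = ln(V₂/V₁)/ln(z₂/z₁) = ln(11.8/9.8)/ln(46.9/12.0) = 0.18572/1.36311 = 0.1362
Extrapolate from 46.9 m to 124.0 m: V₃ = 11.8 × (124.0/46.9)^0.1362 = 11.8 × 1.1416 = 13.4714 m/s

13.5 m/s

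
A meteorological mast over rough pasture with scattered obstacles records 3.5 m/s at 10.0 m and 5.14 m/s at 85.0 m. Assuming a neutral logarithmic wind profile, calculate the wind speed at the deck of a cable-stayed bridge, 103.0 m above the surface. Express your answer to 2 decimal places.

5.29 m/s

Log law: V ∝ ln(z/z₀). From the pair, with r = V₁/V₂ = 0.68093,
ln z₀ = (ln z₁ − r·ln z₂)/(1 − r) = (2.3026 − 0.68093×4.4427)/0.31907 = -2.2646 → z₀ = 0.1039 m
V₃ = V₁ · ln(z₃/z₀)/ln(z₁/z₀) = 3.5 × 6.8994/4.5672 = 5.2872 m/s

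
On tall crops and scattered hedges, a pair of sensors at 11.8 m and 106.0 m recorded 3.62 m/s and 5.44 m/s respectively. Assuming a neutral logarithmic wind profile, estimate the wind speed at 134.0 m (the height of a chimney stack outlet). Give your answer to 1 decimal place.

Log law: V ∝ ln(z/z₀). From the pair, with r = V₁/V₂ = 0.66544,
ln z₀ = (ln z₁ − r·ln z₂)/(1 − r) = (2.4681 − 0.66544×4.6634)/0.33456 = -1.8985 → z₀ = 0.1498 m
V₃ = V₁ · ln(z₃/z₀)/ln(z₁/z₀) = 3.62 × 6.7963/4.3666 = 5.6343 m/s

5.6 m/s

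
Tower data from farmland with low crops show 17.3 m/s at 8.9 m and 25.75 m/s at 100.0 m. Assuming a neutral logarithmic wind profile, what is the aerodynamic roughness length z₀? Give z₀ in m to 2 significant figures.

Log law: V(z) ∝ ln(z/z₀). With r = V₁/V₂ = 17.3/25.75 = 0.67184,
r · ln(z₂/z₀) = ln(z₁/z₀) ⇒ ln z₀ = (ln z₁ − r·ln z₂)/(1 − r)
ln z₀ = (2.18605 − 0.67184×4.60517) / 0.32816 = -2.7667
z₀ = exp(-2.7667) = 0.06287 m

z₀ ≈ 0.063 m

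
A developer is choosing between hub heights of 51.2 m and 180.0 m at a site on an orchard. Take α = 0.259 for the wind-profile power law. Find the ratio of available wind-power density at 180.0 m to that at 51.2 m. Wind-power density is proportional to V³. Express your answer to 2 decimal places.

2.66

Speed ratio: V_B/V_A = (z_B/z_A)^α = (180.0/51.2)^0.259 = (3.5156)^0.259 = 1.38489
Power-density ratio: P_B/P_A = (V_B/V_A)³ = (1.38489)³ = 2.65610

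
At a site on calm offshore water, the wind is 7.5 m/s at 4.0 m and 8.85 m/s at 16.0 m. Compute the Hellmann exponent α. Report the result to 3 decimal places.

α ≈ 0.119

Power law: V₂/V₁ = (z₂/z₁)^α ⇒ α = ln(V₂/V₁) / ln(z₂/z₁)
α = ln(8.85/7.5) / ln(16.0/4.0) = ln(1.1800) / ln(4.0000)
  = 0.16551 / 1.38629 = 0.11939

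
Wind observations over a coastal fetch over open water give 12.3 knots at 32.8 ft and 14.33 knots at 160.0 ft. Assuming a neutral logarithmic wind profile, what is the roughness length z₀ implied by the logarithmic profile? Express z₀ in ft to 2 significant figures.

z₀ ≈ 0.0022 ft

Log law: V(z) ∝ ln(z/z₀). With r = V₁/V₂ = 12.3/14.33 = 0.85834,
r · ln(z₂/z₀) = ln(z₁/z₀) ⇒ ln z₀ = (ln z₁ − r·ln z₂)/(1 − r)
ln z₀ = (3.49043 − 0.85834×5.07517) / 0.14166 = -6.1117
z₀ = exp(-6.1117) = 0.002217 ft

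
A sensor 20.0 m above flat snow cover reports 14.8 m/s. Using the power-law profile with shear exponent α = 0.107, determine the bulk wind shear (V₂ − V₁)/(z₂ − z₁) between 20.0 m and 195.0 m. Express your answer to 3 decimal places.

0.023 m/s/m

Power law: V₂ = V₁ · (z₂/z₁)^α = 14.8 × (9.7500)^0.107 = 18.8836 m/s
ΔV/Δz = (18.8836 − 14.8)/(195.0 − 20.0) = 4.0836/175.0000 = 0.02333 m/s/m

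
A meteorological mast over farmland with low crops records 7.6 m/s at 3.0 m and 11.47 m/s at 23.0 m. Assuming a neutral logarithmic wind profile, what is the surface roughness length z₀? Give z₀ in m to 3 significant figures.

Log law: V(z) ∝ ln(z/z₀). With r = V₁/V₂ = 7.6/11.47 = 0.66260,
r · ln(z₂/z₀) = ln(z₁/z₀) ⇒ ln z₀ = (ln z₁ − r·ln z₂)/(1 − r)
ln z₀ = (1.09861 − 0.66260×3.13549) / 0.33740 = -2.9015
z₀ = exp(-2.9015) = 0.05494 m

z₀ ≈ 0.0549 m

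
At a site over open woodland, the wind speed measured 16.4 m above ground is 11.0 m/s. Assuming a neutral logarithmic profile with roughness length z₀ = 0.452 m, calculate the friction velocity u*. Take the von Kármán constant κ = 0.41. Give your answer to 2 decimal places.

u* ≈ 1.26 m/s

Log law: V(z) = (u*/κ) · ln(z/z₀) ⇒ u* = κ · V / ln(z/z₀)
u* = 0.41 × 11.0 / ln(16.4/0.452) = 0.41 × 11.0 / 3.5914
   = 4.5100 / 3.5914 = 1.2558 m/s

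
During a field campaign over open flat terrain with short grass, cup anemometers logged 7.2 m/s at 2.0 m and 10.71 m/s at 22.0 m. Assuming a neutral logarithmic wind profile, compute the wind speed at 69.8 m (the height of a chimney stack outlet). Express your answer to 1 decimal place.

12.4 m/s

Log law: V ∝ ln(z/z₀). From the pair, with r = V₁/V₂ = 0.67227,
ln z₀ = (ln z₁ − r·ln z₂)/(1 − r) = (0.6931 − 0.67227×3.0910)/0.32773 = -4.2256 → z₀ = 0.01462 m
V₃ = V₁ · ln(z₃/z₀)/ln(z₁/z₀) = 7.2 × 8.4712/4.9188 = 12.4001 m/s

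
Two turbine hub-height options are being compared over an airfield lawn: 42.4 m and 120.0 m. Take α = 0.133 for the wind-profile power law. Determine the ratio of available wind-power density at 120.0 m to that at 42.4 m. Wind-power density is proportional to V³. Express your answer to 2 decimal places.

Speed ratio: V_B/V_A = (z_B/z_A)^α = (120.0/42.4)^0.133 = (2.8302)^0.133 = 1.14840
Power-density ratio: P_B/P_A = (V_B/V_A)³ = (1.14840)³ = 1.51452

1.51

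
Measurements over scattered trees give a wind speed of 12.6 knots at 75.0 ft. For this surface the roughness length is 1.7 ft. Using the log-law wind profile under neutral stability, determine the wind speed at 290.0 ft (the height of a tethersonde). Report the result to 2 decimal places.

17.10 knots

Log law: V(z) ∝ ln(z/z₀), so V₂/V₁ = ln(z₂/z₀) / ln(z₁/z₀).
ln(290.0/1.7) = 5.1393, ln(75.0/1.7) = 3.7869
V₂ = 12.6 × 5.1393/3.7869 = 12.6 × 1.3571 = 17.0998 knots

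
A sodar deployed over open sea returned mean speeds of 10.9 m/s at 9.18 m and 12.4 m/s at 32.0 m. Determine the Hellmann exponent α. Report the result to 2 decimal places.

Power law: V₂/V₁ = (z₂/z₁)^α ⇒ α = ln(V₂/V₁) / ln(z₂/z₁)
α = ln(12.4/10.9) / ln(32.0/9.18) = ln(1.1376) / ln(3.4858)
  = 0.12893 / 1.24871 = 0.10325

α ≈ 0.10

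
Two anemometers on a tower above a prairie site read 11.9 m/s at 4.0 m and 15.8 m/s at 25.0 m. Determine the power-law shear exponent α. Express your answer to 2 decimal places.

Power law: V₂/V₁ = (z₂/z₁)^α ⇒ α = ln(V₂/V₁) / ln(z₂/z₁)
α = ln(15.8/11.9) / ln(25.0/4.0) = ln(1.3277) / ln(6.2500)
  = 0.28347 / 1.83258 = 0.15468

α ≈ 0.15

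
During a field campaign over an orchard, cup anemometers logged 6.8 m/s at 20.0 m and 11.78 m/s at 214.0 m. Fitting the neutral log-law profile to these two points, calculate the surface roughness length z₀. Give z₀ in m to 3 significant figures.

Log law: V(z) ∝ ln(z/z₀). With r = V₁/V₂ = 6.8/11.78 = 0.57725,
r · ln(z₂/z₀) = ln(z₁/z₀) ⇒ ln z₀ = (ln z₁ − r·ln z₂)/(1 − r)
ln z₀ = (2.99573 − 0.57725×5.36598) / 0.42275 = -0.2407
z₀ = exp(-0.2407) = 0.7860 m

z₀ ≈ 0.786 m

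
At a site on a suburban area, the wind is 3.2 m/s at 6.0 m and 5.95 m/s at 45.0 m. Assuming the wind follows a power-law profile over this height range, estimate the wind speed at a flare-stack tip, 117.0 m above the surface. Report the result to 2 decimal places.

7.98 m/s

First find α: α = ln(V₂/V₁)/ln(z₂/z₁) = ln(5.95/3.2)/ln(45.0/6.0) = 0.62024/2.01490 = 0.3078
Extrapolate from 45.0 m to 117.0 m: V₃ = 5.95 × (117.0/45.0)^0.3078 = 5.95 × 1.3420 = 7.9847 m/s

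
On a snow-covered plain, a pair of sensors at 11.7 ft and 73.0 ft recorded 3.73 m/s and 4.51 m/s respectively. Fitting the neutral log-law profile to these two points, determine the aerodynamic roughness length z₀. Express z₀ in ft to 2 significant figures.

z₀ ≈ 0.0018 ft

Log law: V(z) ∝ ln(z/z₀). With r = V₁/V₂ = 3.73/4.51 = 0.82705,
r · ln(z₂/z₀) = ln(z₁/z₀) ⇒ ln z₀ = (ln z₁ − r·ln z₂)/(1 − r)
ln z₀ = (2.45959 − 0.82705×4.29046) / 0.17295 = -6.2957
z₀ = exp(-6.2957) = 0.001844 ft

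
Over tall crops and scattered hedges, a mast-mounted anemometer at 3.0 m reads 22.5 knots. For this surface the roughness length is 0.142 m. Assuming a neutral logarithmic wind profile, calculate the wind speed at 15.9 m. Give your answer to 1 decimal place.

Log law: V(z) ∝ ln(z/z₀), so V₂/V₁ = ln(z₂/z₀) / ln(z₁/z₀).
ln(15.9/0.142) = 4.7182, ln(3.0/0.142) = 3.0505
V₂ = 22.5 × 4.7182/3.0505 = 22.5 × 1.5467 = 34.8006 knots

34.8 knots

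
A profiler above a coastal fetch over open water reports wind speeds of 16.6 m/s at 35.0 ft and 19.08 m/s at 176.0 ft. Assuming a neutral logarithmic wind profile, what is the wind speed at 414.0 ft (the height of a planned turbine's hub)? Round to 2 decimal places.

Log law: V ∝ ln(z/z₀). From the pair, with r = V₁/V₂ = 0.87002,
ln z₀ = (ln z₁ − r·ln z₂)/(1 − r) = (3.5553 − 0.87002×5.1705)/0.12998 = -7.2556 → z₀ = 0.0007062 ft
V₃ = V₁ · ln(z₃/z₀)/ln(z₁/z₀) = 16.6 × 13.2815/10.8110 = 20.3934 m/s

20.39 m/s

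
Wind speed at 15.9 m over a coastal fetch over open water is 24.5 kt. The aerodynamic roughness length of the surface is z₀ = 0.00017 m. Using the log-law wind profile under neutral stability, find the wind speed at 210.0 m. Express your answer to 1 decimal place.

Log law: V(z) ∝ ln(z/z₀), so V₂/V₁ = ln(z₂/z₀) / ln(z₁/z₀).
ln(210.0/0.00017) = 14.0268, ln(15.9/0.00017) = 11.4460
V₂ = 24.5 × 14.0268/11.4460 = 24.5 × 1.2255 = 30.0241 kt

30.0 kt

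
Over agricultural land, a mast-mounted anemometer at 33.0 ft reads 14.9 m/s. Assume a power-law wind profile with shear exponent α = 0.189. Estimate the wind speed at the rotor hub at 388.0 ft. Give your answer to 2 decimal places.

23.74 m/s

Power-law profile: V₂ = V₁ · (z₂/z₁)^α
V₂ = 14.9 × (388.0/33.0)^0.189 = 14.9 × (11.7576)^0.189
    = 14.9 × 1.5933 = 23.7398 m/s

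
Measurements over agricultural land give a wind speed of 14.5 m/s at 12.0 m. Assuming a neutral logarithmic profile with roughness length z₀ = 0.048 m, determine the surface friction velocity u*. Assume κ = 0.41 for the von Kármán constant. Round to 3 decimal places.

Log law: V(z) = (u*/κ) · ln(z/z₀) ⇒ u* = κ · V / ln(z/z₀)
u* = 0.41 × 14.5 / ln(12.0/0.048) = 0.41 × 14.5 / 5.5215
   = 5.9450 / 5.5215 = 1.0767 m/s

u* ≈ 1.077 m/s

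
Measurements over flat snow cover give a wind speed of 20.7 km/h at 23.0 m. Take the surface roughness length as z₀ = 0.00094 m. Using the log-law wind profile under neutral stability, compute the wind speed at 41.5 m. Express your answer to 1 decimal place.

Log law: V(z) ∝ ln(z/z₀), so V₂/V₁ = ln(z₂/z₀) / ln(z₁/z₀).
ln(41.5/0.00094) = 10.6953, ln(23.0/0.00094) = 10.1051
V₂ = 20.7 × 10.6953/10.1051 = 20.7 × 1.0584 = 21.9090 km/h

21.9 km/h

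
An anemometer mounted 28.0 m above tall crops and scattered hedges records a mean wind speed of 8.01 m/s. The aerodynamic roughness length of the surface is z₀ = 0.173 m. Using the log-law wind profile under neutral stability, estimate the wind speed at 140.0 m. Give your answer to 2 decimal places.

10.54 m/s

Log law: V(z) ∝ ln(z/z₀), so V₂/V₁ = ln(z₂/z₀) / ln(z₁/z₀).
ln(140.0/0.173) = 6.6961, ln(28.0/0.173) = 5.0867
V₂ = 8.01 × 6.6961/5.0867 = 8.01 × 1.3164 = 10.5444 m/s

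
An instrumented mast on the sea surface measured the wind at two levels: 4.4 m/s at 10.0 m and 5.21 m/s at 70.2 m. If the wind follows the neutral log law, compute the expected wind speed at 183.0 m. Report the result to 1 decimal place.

Log law: V ∝ ln(z/z₀). From the pair, with r = V₁/V₂ = 0.84453,
ln z₀ = (ln z₁ − r·ln z₂)/(1 − r) = (2.3026 − 0.84453×4.2513)/0.15547 = -8.2833 → z₀ = 0.0002527 m
V₃ = V₁ · ln(z₃/z₀)/ln(z₁/z₀) = 4.4 × 13.4928/10.5859 = 5.6082 m/s

5.6 m/s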